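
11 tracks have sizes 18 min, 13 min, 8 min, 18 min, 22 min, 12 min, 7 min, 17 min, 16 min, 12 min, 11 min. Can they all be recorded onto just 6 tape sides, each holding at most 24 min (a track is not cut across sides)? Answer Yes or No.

No

Total = 154 min; ⌈154/24⌉ = 7.
At least 7 tape sides are required, but only 6 are allowed.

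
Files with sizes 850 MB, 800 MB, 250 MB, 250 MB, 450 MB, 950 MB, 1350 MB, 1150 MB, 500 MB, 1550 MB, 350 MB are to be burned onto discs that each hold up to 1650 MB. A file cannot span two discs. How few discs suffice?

6

Total = 1550 + 1350 + 1150 + 950 + 850 + 800 + 500 + 450 + 350 + 250 + 250 = 8450 MB.
Lower bound: ⌈8450/1650⌉ = 6 discs.
A packing using 6 discs:
  disc 1: 1550 = 1550
  disc 2: 1350 + 250 = 1600
  disc 3: 1150 + 500 = 1650
  disc 4: 950 + 450 + 250 = 1650
  disc 5: 850 + 800 = 1650
  disc 6: 350 = 350
This matches the lower bound, so 6 is optimal.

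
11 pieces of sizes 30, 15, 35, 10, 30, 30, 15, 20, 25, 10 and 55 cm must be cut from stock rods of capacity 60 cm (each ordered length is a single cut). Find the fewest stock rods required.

5

Total = 55 + 35 + 30 + 30 + 30 + 25 + 20 + 15 + 15 + 10 + 10 = 275 cm.
Lower bound: ⌈275/60⌉ = 5 stock rods.
A packing using 5 stock rods:
  stock rod 1: 55 = 55
  stock rod 2: 35 + 25 = 60
  stock rod 3: 30 + 30 = 60
  stock rod 4: 30 + 20 + 10 = 60
  stock rod 5: 15 + 15 + 10 = 40
This matches the lower bound, so 5 is optimal.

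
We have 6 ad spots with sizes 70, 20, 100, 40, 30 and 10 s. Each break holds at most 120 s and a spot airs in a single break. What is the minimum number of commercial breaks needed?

3

Total = 100 + 70 + 40 + 30 + 20 + 10 = 270 s.
Lower bound: ⌈270/120⌉ = 3 commercial breaks.
A packing using 3 commercial breaks:
  break 1: 100 + 20 = 120
  break 2: 70 + 40 + 10 = 120
  break 3: 30 = 30
This matches the lower bound, so 3 is optimal.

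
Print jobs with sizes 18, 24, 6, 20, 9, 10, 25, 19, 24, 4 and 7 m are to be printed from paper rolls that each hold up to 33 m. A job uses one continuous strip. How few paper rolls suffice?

6

Total = 25 + 24 + 24 + 20 + 19 + 18 + 10 + 9 + 7 + 6 + 4 = 166 m.
Lower bound: ⌈166/33⌉ = 6 paper rolls.
A packing using 6 paper rolls:
  roll 1: 25 + 7 = 32
  roll 2: 24 + 9 = 33
  roll 3: 24 + 6 = 30
  roll 4: 20 + 10 = 30
  roll 5: 19 + 4 = 23
  roll 6: 18 = 18
This matches the lower bound, so 6 is optimal.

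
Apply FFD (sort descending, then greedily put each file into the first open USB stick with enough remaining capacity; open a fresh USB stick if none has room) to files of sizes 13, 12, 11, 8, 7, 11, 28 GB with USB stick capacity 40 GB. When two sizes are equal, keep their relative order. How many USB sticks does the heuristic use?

Sorted descending: 28, 13, 12, 11, 11, 8, 7.
  28 → USB stick 1 (new)  [load 28/40]
  13 → USB stick 2 (new)  [load 13/40]
  12 → USB stick 1  [load 40/40]
  11 → USB stick 2  [load 24/40]
  11 → USB stick 2  [load 35/40]
  8 → USB stick 3 (new)  [load 8/40]
  7 → USB stick 3  [load 15/40]
3 USB sticks opened.

3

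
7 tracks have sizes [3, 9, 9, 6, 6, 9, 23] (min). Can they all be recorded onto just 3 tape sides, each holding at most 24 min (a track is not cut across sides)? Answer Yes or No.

Yes

A valid assignment using 3 tape sides:
  side 1: 23 = 23
  side 2: 9 + 9 + 6 = 24
  side 3: 9 + 6 + 3 = 18
Every load is within 24 min, so 3 tape sides suffice.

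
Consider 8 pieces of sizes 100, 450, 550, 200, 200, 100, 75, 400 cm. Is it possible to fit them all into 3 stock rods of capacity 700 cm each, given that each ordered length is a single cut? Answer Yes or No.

Total = 2075 cm; ⌈2075/700⌉ = 3.
The bound of 3 does not rule out 3, but exhaustive search shows no assignment into 3 stock rods of capacity 700 cm exists — the minimum is 4.

No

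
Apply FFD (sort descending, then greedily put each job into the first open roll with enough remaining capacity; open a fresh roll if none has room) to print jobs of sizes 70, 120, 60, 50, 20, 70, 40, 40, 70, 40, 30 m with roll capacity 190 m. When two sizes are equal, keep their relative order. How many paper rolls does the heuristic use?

4

Sorted descending: 120, 70, 70, 70, 60, 50, 40, 40, 40, 30, 20.
  120 → roll 1 (new)  [load 120/190]
  70 → roll 1  [load 190/190]
  70 → roll 2 (new)  [load 70/190]
  70 → roll 2  [load 140/190]
  60 → roll 3 (new)  [load 60/190]
  50 → roll 2  [load 190/190]
  40 → roll 3  [load 100/190]
  40 → roll 3  [load 140/190]
  40 → roll 3  [load 180/190]
  30 → roll 4 (new)  [load 30/190]
  20 → roll 4  [load 50/190]
4 paper rolls opened.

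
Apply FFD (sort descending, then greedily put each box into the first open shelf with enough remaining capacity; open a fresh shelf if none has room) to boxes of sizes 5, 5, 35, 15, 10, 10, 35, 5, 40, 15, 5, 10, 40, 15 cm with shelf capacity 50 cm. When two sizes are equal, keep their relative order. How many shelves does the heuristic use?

Sorted descending: 40, 40, 35, 35, 15, 15, 15, 10, 10, 10, 5, 5, 5, 5.
  40 → shelf 1 (new)  [load 40/50]
  40 → shelf 2 (new)  [load 40/50]
  35 → shelf 3 (new)  [load 35/50]
  35 → shelf 4 (new)  [load 35/50]
  15 → shelf 3  [load 50/50]
  15 → shelf 4  [load 50/50]
  15 → shelf 5 (new)  [load 15/50]
  10 → shelf 1  [load 50/50]
  10 → shelf 2  [load 50/50]
  10 → shelf 5  [load 25/50]
  5 → shelf 5  [load 30/50]
  5 → shelf 5  [load 35/50]
  5 → shelf 5  [load 40/50]
  5 → shelf 5  [load 45/50]
5 shelves opened.

5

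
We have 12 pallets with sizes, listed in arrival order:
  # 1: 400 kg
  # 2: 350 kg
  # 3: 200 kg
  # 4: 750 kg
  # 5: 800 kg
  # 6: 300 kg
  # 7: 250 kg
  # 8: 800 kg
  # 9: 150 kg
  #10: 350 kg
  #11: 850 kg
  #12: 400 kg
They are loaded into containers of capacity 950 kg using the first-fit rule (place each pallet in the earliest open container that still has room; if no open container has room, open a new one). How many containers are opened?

  400 → container 1 (new)  [load 400/950]
  350 → container 1  [load 750/950]
  200 → container 1  [load 950/950]
  750 → container 2 (new)  [load 750/950]
  800 → container 3 (new)  [load 800/950]
  300 → container 4 (new)  [load 300/950]
  250 → container 4  [load 550/950]
  800 → container 5 (new)  [load 800/950]
  150 → container 2  [load 900/950]
  350 → container 4  [load 900/950]
  850 → container 6 (new)  [load 850/950]
  400 → container 7 (new)  [load 400/950]
7 containers opened.

7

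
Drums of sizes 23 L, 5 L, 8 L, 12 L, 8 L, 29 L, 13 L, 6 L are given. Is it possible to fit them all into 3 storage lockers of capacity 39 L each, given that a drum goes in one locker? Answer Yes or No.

Yes

A valid assignment using 3 storage lockers:
  locker 1: 29 + 8 = 37
  locker 2: 23 + 13 = 36
  locker 3: 12 + 8 + 6 + 5 = 31
Every load is within 39 L, so 3 storage lockers suffice.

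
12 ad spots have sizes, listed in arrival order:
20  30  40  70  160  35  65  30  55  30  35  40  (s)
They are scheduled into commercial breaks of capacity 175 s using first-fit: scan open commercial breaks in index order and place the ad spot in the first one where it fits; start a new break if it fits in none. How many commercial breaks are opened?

4

  20 → break 1 (new)  [load 20/175]
  30 → break 1  [load 50/175]
  40 → break 1  [load 90/175]
  70 → break 1  [load 160/175]
  160 → break 2 (new)  [load 160/175]
  35 → break 3 (new)  [load 35/175]
  65 → break 3  [load 100/175]
  30 → break 3  [load 130/175]
  55 → break 4 (new)  [load 55/175]
  30 → break 3  [load 160/175]
  35 → break 4  [load 90/175]
  40 → break 4  [load 130/175]
4 commercial breaks opened.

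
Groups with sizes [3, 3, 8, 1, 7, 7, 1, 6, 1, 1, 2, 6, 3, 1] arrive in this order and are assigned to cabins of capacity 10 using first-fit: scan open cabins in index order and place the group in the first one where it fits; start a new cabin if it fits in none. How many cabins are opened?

6

  3 → cabin 1 (new)  [load 3/10]
  3 → cabin 1  [load 6/10]
  8 → cabin 2 (new)  [load 8/10]
  1 → cabin 1  [load 7/10]
  7 → cabin 3 (new)  [load 7/10]
  7 → cabin 4 (new)  [load 7/10]
  1 → cabin 1  [load 8/10]
  6 → cabin 5 (new)  [load 6/10]
  1 → cabin 1  [load 9/10]
  1 → cabin 1  [load 10/10]
  2 → cabin 2  [load 10/10]
  6 → cabin 6 (new)  [load 6/10]
  3 → cabin 3  [load 10/10]
  1 → cabin 4  [load 8/10]
6 cabins opened.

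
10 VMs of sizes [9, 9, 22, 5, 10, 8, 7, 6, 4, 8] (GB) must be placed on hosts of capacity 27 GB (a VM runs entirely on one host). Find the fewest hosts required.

Total = 22 + 10 + 9 + 9 + 8 + 8 + 7 + 6 + 5 + 4 = 88 GB.
Lower bound: ⌈88/27⌉ = 4 hosts.
A packing using 4 hosts:
  host 1: 22 + 5 = 27
  host 2: 10 + 9 + 8 = 27
  host 3: 9 + 8 + 7 = 24
  host 4: 6 + 4 = 10
This matches the lower bound, so 4 is optimal.

4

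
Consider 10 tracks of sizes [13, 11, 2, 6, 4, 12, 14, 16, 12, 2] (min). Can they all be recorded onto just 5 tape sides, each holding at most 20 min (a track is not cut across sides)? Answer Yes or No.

No

Total = 92 min; ⌈92/20⌉ = 5.
6 tracks each exceed half the capacity and cannot share a side, forcing at least 6 tape sides.
At least 6 tape sides are required, but only 5 are allowed.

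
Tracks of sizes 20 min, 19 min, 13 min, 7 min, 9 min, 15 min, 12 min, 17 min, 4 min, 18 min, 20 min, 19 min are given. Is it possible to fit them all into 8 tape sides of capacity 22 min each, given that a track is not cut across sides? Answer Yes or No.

Total = 173 min; ⌈173/22⌉ = 8.
9 tracks each exceed half the capacity and cannot share a side, forcing at least 9 tape sides.
At least 9 tape sides are required, but only 8 are allowed.

No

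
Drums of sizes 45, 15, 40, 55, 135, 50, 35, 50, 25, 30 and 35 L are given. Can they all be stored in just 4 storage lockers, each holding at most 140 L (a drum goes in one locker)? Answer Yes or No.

A valid assignment using 4 storage lockers:
  locker 1: 135 = 135
  locker 2: 55 + 50 + 35 = 140
  locker 3: 50 + 45 + 40 = 135
  locker 4: 35 + 30 + 25 + 15 = 105
Every load is within 140 L, so 4 storage lockers suffice.

Yes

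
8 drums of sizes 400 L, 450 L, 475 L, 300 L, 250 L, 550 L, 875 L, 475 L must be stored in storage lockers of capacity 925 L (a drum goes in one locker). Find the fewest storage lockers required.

5

Total = 875 + 550 + 475 + 475 + 450 + 400 + 300 + 250 = 3775 L.
Lower bound: ⌈3775/925⌉ = 5 storage lockers.
A packing using 5 storage lockers:
  locker 1: 875 = 875
  locker 2: 550 + 300 = 850
  locker 3: 475 + 450 = 925
  locker 4: 475 + 400 = 875
  locker 5: 250 = 250
This matches the lower bound, so 5 is optimal.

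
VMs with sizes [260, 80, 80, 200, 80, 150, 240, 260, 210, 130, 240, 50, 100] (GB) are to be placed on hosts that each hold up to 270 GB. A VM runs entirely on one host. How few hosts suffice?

9

Total = 260 + 260 + 240 + 240 + 210 + 200 + 150 + 130 + 100 + 80 + 80 + 80 + 50 = 2080 GB.
Lower bound: ⌈2080/270⌉ = 8 hosts.
A packing using 9 hosts:
  host 1: 260 = 260
  host 2: 260 = 260
  host 3: 240 = 240
  host 4: 240 = 240
  host 5: 210 + 50 = 260
  host 6: 200 = 200
  host 7: 150 + 100 = 250
  host 8: 130 + 80 = 210
  host 9: 80 + 80 = 160
No arrangement into 8 hosts stays within capacity, so 9 is optimal.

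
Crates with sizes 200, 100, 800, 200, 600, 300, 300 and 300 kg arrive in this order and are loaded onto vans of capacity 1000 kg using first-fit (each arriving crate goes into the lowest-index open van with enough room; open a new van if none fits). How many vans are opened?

4

  200 → van 1 (new)  [load 200/1000]
  100 → van 1  [load 300/1000]
  800 → van 2 (new)  [load 800/1000]
  200 → van 1  [load 500/1000]
  600 → van 3 (new)  [load 600/1000]
  300 → van 1  [load 800/1000]
  300 → van 3  [load 900/1000]
  300 → van 4 (new)  [load 300/1000]
4 vans opened.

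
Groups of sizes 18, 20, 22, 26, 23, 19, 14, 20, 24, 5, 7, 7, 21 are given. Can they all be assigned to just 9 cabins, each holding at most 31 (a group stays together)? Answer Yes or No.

Total = 226; ⌈226/31⌉ = 8.
9 groups each exceed half the capacity and cannot share a cabin, forcing at least 9 cabins.
The bound of 9 does not rule out 9, but exhaustive search shows no assignment into 9 cabins of capacity 31 exists — the minimum is 10.

No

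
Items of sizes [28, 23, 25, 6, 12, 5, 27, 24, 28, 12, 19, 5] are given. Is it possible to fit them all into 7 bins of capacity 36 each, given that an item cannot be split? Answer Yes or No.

A valid assignment using 7 bins:
  bin 1: 28 + 6 = 34
  bin 2: 28 + 5 = 33
  bin 3: 27 + 5 = 32
  bin 4: 25 = 25
  bin 5: 24 + 12 = 36
  bin 6: 23 + 12 = 35
  bin 7: 19 = 19
Every load is within 36, so 7 bins suffice.

Yes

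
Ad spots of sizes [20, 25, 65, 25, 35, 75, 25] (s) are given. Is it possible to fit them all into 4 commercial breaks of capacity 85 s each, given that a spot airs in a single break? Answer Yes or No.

Yes

A valid assignment using 4 commercial breaks:
  break 1: 75 = 75
  break 2: 65 + 20 = 85
  break 3: 35 + 25 + 25 = 85
  break 4: 25 = 25
Every load is within 85 s, so 4 commercial breaks suffice.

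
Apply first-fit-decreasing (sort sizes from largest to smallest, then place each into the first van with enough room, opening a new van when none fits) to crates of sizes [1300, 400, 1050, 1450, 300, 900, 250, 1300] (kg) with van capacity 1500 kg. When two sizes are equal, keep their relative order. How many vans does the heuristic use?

5

Sorted descending: 1450, 1300, 1300, 1050, 900, 400, 300, 250.
  1450 → van 1 (new)  [load 1450/1500]
  1300 → van 2 (new)  [load 1300/1500]
  1300 → van 3 (new)  [load 1300/1500]
  1050 → van 4 (new)  [load 1050/1500]
  900 → van 5 (new)  [load 900/1500]
  400 → van 4  [load 1450/1500]
  300 → van 5  [load 1200/1500]
  250 → van 5  [load 1450/1500]
5 vans opened.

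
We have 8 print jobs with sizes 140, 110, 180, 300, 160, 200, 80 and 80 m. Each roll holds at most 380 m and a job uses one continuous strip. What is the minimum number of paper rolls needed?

4

Total = 300 + 200 + 180 + 160 + 140 + 110 + 80 + 80 = 1250 m.
Lower bound: ⌈1250/380⌉ = 4 paper rolls.
A packing using 4 paper rolls:
  roll 1: 300 + 80 = 380
  roll 2: 200 + 180 = 380
  roll 3: 160 + 140 + 80 = 380
  roll 4: 110 = 110
This matches the lower bound, so 4 is optimal.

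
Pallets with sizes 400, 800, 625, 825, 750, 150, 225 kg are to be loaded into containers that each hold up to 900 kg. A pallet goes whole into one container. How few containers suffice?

Total = 825 + 800 + 750 + 625 + 400 + 225 + 150 = 3775 kg.
Lower bound: ⌈3775/900⌉ = 5 containers.
A packing using 5 containers:
  container 1: 825 = 825
  container 2: 800 = 800
  container 3: 750 + 150 = 900
  container 4: 625 + 225 = 850
  container 5: 400 = 400
This matches the lower bound, so 5 is optimal.

5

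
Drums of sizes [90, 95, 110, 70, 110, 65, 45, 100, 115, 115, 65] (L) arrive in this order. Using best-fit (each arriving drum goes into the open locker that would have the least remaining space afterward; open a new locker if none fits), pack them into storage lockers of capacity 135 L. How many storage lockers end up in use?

  90 → locker 1 (new)  [load 90/135]
  95 → locker 2 (new)  [load 95/135]
  110 → locker 3 (new)  [load 110/135]
  70 → locker 4 (new)  [load 70/135]
  110 → locker 5 (new)  [load 110/135]
  65 → locker 4  [load 135/135]
  45 → locker 1  [load 135/135]
  100 → locker 6 (new)  [load 100/135]
  115 → locker 7 (new)  [load 115/135]
  115 → locker 8 (new)  [load 115/135]
  65 → locker 9 (new)  [load 65/135]
9 storage lockers opened.

9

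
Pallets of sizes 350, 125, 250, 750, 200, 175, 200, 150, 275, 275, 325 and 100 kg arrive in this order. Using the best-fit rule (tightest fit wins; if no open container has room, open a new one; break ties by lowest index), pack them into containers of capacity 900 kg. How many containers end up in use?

4

  350 → container 1 (new)  [load 350/900]
  125 → container 1  [load 475/900]
  250 → container 1  [load 725/900]
  750 → container 2 (new)  [load 750/900]
  200 → container 3 (new)  [load 200/900]
  175 → container 1  [load 900/900]
  200 → container 3  [load 400/900]
  150 → container 2  [load 900/900]
  275 → container 3  [load 675/900]
  275 → container 4 (new)  [load 275/900]
  325 → container 4  [load 600/900]
  100 → container 3  [load 775/900]
4 containers opened.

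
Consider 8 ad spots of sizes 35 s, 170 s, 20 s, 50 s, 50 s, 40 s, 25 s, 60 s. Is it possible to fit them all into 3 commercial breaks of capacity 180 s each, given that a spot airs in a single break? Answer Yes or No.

A valid assignment using 3 commercial breaks:
  break 1: 170 = 170
  break 2: 60 + 50 + 50 + 20 = 180
  break 3: 40 + 35 + 25 = 100
Every load is within 180 s, so 3 commercial breaks suffice.

Yes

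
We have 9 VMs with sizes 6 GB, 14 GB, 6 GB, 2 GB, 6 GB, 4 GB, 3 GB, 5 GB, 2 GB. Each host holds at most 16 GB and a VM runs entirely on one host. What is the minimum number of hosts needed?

Total = 14 + 6 + 6 + 6 + 5 + 4 + 3 + 2 + 2 = 48 GB.
Lower bound: ⌈48/16⌉ = 3 hosts.
A packing using 3 hosts:
  host 1: 14 + 2 = 16
  host 2: 6 + 6 + 4 = 16
  host 3: 6 + 5 + 3 + 2 = 16
This matches the lower bound, so 3 is optimal.

3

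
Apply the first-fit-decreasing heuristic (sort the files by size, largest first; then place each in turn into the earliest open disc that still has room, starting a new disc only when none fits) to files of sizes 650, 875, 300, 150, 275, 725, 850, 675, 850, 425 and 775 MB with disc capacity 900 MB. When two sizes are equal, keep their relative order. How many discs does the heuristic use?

Sorted descending: 875, 850, 850, 775, 725, 675, 650, 425, 300, 275, 150.
  875 → disc 1 (new)  [load 875/900]
  850 → disc 2 (new)  [load 850/900]
  850 → disc 3 (new)  [load 850/900]
  775 → disc 4 (new)  [load 775/900]
  725 → disc 5 (new)  [load 725/900]
  675 → disc 6 (new)  [load 675/900]
  650 → disc 7 (new)  [load 650/900]
  425 → disc 8 (new)  [load 425/900]
  300 → disc 8  [load 725/900]
  275 → disc 9 (new)  [load 275/900]
  150 → disc 5  [load 875/900]
9 discs opened.

9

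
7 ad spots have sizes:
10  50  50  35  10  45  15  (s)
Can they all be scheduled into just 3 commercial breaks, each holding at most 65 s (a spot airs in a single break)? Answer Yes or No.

No

Total = 215 s; ⌈215/65⌉ = 4.
At least 4 commercial breaks are required, but only 3 are allowed.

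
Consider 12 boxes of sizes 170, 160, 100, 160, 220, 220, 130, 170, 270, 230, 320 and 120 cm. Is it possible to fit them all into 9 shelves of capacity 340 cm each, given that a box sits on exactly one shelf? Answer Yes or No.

A valid assignment using 8 shelves:
  shelf 1: 320 = 320
  shelf 2: 270 = 270
  shelf 3: 230 + 100 = 330
  shelf 4: 220 + 120 = 340
  shelf 5: 220 = 220
  shelf 6: 170 + 170 = 340
  shelf 7: 160 + 160 = 320
  shelf 8: 130 = 130
That uses only 8 ≤ 9, so 9 shelves are enough.

Yes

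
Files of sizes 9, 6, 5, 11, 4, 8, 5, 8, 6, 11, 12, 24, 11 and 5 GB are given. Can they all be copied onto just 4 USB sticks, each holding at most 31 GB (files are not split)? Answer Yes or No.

Total = 125 GB; ⌈125/31⌉ = 5.
At least 5 USB sticks are required, but only 4 are allowed.

No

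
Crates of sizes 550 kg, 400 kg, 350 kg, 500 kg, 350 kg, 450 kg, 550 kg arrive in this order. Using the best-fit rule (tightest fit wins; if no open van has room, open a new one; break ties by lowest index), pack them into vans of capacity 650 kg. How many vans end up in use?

7

  550 → van 1 (new)  [load 550/650]
  400 → van 2 (new)  [load 400/650]
  350 → van 3 (new)  [load 350/650]
  500 → van 4 (new)  [load 500/650]
  350 → van 5 (new)  [load 350/650]
  450 → van 6 (new)  [load 450/650]
  550 → van 7 (new)  [load 550/650]
7 vans opened.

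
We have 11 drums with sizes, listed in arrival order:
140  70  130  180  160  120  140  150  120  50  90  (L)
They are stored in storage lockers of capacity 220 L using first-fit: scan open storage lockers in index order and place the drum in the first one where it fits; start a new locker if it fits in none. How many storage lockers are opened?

8

  140 → locker 1 (new)  [load 140/220]
  70 → locker 1  [load 210/220]
  130 → locker 2 (new)  [load 130/220]
  180 → locker 3 (new)  [load 180/220]
  160 → locker 4 (new)  [load 160/220]
  120 → locker 5 (new)  [load 120/220]
  140 → locker 6 (new)  [load 140/220]
  150 → locker 7 (new)  [load 150/220]
  120 → locker 8 (new)  [load 120/220]
  50 → locker 2  [load 180/220]
  90 → locker 5  [load 210/220]
8 storage lockers opened.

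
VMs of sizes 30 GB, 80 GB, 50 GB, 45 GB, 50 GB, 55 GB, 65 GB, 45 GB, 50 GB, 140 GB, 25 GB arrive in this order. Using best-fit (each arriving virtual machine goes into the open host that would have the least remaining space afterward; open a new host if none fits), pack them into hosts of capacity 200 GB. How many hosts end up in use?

4

  30 → host 1 (new)  [load 30/200]
  80 → host 1  [load 110/200]
  50 → host 1  [load 160/200]
  45 → host 2 (new)  [load 45/200]
  50 → host 2  [load 95/200]
  55 → host 2  [load 150/200]
  65 → host 3 (new)  [load 65/200]
  45 → host 2  [load 195/200]
  50 → host 3  [load 115/200]
  140 → host 4 (new)  [load 140/200]
  25 → host 1  [load 185/200]
4 hosts opened.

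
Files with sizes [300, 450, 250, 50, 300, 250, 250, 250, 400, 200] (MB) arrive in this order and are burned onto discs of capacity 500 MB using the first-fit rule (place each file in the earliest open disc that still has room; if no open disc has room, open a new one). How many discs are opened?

6

  300 → disc 1 (new)  [load 300/500]
  450 → disc 2 (new)  [load 450/500]
  250 → disc 3 (new)  [load 250/500]
  50 → disc 1  [load 350/500]
  300 → disc 4 (new)  [load 300/500]
  250 → disc 3  [load 500/500]
  250 → disc 5 (new)  [load 250/500]
  250 → disc 5  [load 500/500]
  400 → disc 6 (new)  [load 400/500]
  200 → disc 4  [load 500/500]
6 discs opened.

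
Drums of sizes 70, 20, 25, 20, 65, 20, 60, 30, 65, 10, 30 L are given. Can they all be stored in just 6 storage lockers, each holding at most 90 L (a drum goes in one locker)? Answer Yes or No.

A valid assignment using 5 storage lockers:
  locker 1: 70 + 20 = 90
  locker 2: 65 + 25 = 90
  locker 3: 65 + 20 = 85
  locker 4: 60 + 30 = 90
  locker 5: 30 + 20 + 10 = 60
That uses only 5 ≤ 6, so 6 storage lockers are enough.

Yes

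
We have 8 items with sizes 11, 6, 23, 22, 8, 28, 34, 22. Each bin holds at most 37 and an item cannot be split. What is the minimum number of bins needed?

5

Total = 34 + 28 + 23 + 22 + 22 + 11 + 8 + 6 = 154.
Lower bound: ⌈154/37⌉ = 5 bins.
A packing using 5 bins:
  bin 1: 34 = 34
  bin 2: 28 + 8 = 36
  bin 3: 23 + 11 = 34
  bin 4: 22 + 6 = 28
  bin 5: 22 = 22
This matches the lower bound, so 5 is optimal.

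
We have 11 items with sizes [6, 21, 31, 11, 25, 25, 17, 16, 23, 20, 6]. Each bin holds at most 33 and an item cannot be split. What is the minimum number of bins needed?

Total = 31 + 25 + 25 + 23 + 21 + 20 + 17 + 16 + 11 + 6 + 6 = 201.
Lower bound: ⌈201/33⌉ = 7 bins.
A packing using 7 bins:
  bin 1: 31 = 31
  bin 2: 25 + 6 = 31
  bin 3: 25 + 6 = 31
  bin 4: 23 = 23
  bin 5: 21 + 11 = 32
  bin 6: 20 = 20
  bin 7: 17 + 16 = 33
This matches the lower bound, so 7 is optimal.

7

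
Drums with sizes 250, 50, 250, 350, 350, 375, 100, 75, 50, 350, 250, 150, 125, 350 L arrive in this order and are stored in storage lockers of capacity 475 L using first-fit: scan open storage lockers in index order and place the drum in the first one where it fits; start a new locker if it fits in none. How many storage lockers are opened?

8

  250 → locker 1 (new)  [load 250/475]
  50 → locker 1  [load 300/475]
  250 → locker 2 (new)  [load 250/475]
  350 → locker 3 (new)  [load 350/475]
  350 → locker 4 (new)  [load 350/475]
  375 → locker 5 (new)  [load 375/475]
  100 → locker 1  [load 400/475]
  75 → locker 1  [load 475/475]
  50 → locker 2  [load 300/475]
  350 → locker 6 (new)  [load 350/475]
  250 → locker 7 (new)  [load 250/475]
  150 → locker 2  [load 450/475]
  125 → locker 3  [load 475/475]
  350 → locker 8 (new)  [load 350/475]
8 storage lockers opened.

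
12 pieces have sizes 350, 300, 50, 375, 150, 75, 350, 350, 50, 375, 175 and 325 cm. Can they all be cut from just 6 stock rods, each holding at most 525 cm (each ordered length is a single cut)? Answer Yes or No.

Total = 2925 cm; ⌈2925/525⌉ = 6.
7 pieces each exceed half the capacity and cannot share a stock rod, forcing at least 7 stock rods.
At least 7 stock rods are required, but only 6 are allowed.

No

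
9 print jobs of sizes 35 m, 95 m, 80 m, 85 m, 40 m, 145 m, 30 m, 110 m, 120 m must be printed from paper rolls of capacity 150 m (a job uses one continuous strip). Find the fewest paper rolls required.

Total = 145 + 120 + 110 + 95 + 85 + 80 + 40 + 35 + 30 = 740 m.
Lower bound: ⌈740/150⌉ = 5 paper rolls.
Also, 6 print jobs each exceed 75 m, and no two of those can share a roll, so at least 6 paper rolls are needed.
A packing using 6 paper rolls:
  roll 1: 145 = 145
  roll 2: 120 + 30 = 150
  roll 3: 110 + 40 = 150
  roll 4: 95 + 35 = 130
  roll 5: 85 = 85
  roll 6: 80 = 80
This matches the lower bound, so 6 is optimal.

6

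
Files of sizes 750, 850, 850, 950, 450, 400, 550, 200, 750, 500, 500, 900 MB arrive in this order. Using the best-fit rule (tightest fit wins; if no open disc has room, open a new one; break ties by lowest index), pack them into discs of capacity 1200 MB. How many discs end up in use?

8

  750 → disc 1 (new)  [load 750/1200]
  850 → disc 2 (new)  [load 850/1200]
  850 → disc 3 (new)  [load 850/1200]
  950 → disc 4 (new)  [load 950/1200]
  450 → disc 1  [load 1200/1200]
  400 → disc 5 (new)  [load 400/1200]
  550 → disc 5  [load 950/1200]
  200 → disc 4  [load 1150/1200]
  750 → disc 6 (new)  [load 750/1200]
  500 → disc 7 (new)  [load 500/1200]
  500 → disc 7  [load 1000/1200]
  900 → disc 8 (new)  [load 900/1200]
8 discs opened.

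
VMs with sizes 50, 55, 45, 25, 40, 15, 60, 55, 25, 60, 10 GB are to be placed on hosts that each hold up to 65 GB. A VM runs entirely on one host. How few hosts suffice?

8

Total = 60 + 60 + 55 + 55 + 50 + 45 + 40 + 25 + 25 + 15 + 10 = 440 GB.
Lower bound: ⌈440/65⌉ = 7 hosts.
A packing using 8 hosts:
  host 1: 60 = 60
  host 2: 60 = 60
  host 3: 55 + 10 = 65
  host 4: 55 = 55
  host 5: 50 + 15 = 65
  host 6: 45 = 45
  host 7: 40 + 25 = 65
  host 8: 25 = 25
No arrangement into 7 hosts stays within capacity, so 8 is optimal.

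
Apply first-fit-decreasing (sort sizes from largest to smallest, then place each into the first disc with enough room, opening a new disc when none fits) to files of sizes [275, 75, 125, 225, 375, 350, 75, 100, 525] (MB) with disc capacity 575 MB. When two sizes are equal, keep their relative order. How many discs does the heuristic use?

4

Sorted descending: 525, 375, 350, 275, 225, 125, 100, 75, 75.
  525 → disc 1 (new)  [load 525/575]
  375 → disc 2 (new)  [load 375/575]
  350 → disc 3 (new)  [load 350/575]
  275 → disc 4 (new)  [load 275/575]
  225 → disc 3  [load 575/575]
  125 → disc 2  [load 500/575]
  100 → disc 4  [load 375/575]
  75 → disc 2  [load 575/575]
  75 → disc 4  [load 450/575]
4 discs opened.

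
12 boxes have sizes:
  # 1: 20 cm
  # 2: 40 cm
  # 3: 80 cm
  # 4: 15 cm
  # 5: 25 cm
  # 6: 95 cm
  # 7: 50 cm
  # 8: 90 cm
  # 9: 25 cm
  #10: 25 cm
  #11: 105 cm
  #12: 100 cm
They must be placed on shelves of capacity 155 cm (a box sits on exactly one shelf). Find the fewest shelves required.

Total = 105 + 100 + 95 + 90 + 80 + 50 + 40 + 25 + 25 + 25 + 20 + 15 = 670 cm.
Lower bound: ⌈670/155⌉ = 5 shelves.
A packing using 5 shelves:
  shelf 1: 105 + 50 = 155
  shelf 2: 100 + 40 + 15 = 155
  shelf 3: 95 + 25 + 25 = 145
  shelf 4: 90 + 25 + 20 = 135
  shelf 5: 80 = 80
This matches the lower bound, so 5 is optimal.

5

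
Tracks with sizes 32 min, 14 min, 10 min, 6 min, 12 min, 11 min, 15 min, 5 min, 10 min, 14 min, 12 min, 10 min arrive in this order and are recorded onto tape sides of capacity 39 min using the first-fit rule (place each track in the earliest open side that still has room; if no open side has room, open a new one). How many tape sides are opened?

5

  32 → side 1 (new)  [load 32/39]
  14 → side 2 (new)  [load 14/39]
  10 → side 2  [load 24/39]
  6 → side 1  [load 38/39]
  12 → side 2  [load 36/39]
  11 → side 3 (new)  [load 11/39]
  15 → side 3  [load 26/39]
  5 → side 3  [load 31/39]
  10 → side 4 (new)  [load 10/39]
  14 → side 4  [load 24/39]
  12 → side 4  [load 36/39]
  10 → side 5 (new)  [load 10/39]
5 tape sides opened.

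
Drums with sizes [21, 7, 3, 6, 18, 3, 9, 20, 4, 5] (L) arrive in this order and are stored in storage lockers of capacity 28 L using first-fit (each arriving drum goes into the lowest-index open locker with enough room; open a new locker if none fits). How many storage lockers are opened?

4

  21 → locker 1 (new)  [load 21/28]
  7 → locker 1  [load 28/28]
  3 → locker 2 (new)  [load 3/28]
  6 → locker 2  [load 9/28]
  18 → locker 2  [load 27/28]
  3 → locker 3 (new)  [load 3/28]
  9 → locker 3  [load 12/28]
  20 → locker 4 (new)  [load 20/28]
  4 → locker 3  [load 16/28]
  5 → locker 3  [load 21/28]
4 storage lockers opened.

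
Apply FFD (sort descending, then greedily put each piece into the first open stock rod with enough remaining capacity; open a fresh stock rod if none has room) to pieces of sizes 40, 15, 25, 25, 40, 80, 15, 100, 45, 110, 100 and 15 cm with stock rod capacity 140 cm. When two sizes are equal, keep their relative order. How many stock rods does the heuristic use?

5

Sorted descending: 110, 100, 100, 80, 45, 40, 40, 25, 25, 15, 15, 15.
  110 → stock rod 1 (new)  [load 110/140]
  100 → stock rod 2 (new)  [load 100/140]
  100 → stock rod 3 (new)  [load 100/140]
  80 → stock rod 4 (new)  [load 80/140]
  45 → stock rod 4  [load 125/140]
  40 → stock rod 2  [load 140/140]
  40 → stock rod 3  [load 140/140]
  25 → stock rod 1  [load 135/140]
  25 → stock rod 5 (new)  [load 25/140]
  15 → stock rod 4  [load 140/140]
  15 → stock rod 5  [load 40/140]
  15 → stock rod 5  [load 55/140]
5 stock rods opened.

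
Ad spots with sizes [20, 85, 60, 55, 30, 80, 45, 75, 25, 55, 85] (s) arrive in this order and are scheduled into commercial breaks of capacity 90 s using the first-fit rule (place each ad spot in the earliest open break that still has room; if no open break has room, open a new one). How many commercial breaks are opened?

8

  20 → break 1 (new)  [load 20/90]
  85 → break 2 (new)  [load 85/90]
  60 → break 1  [load 80/90]
  55 → break 3 (new)  [load 55/90]
  30 → break 3  [load 85/90]
  80 → break 4 (new)  [load 80/90]
  45 → break 5 (new)  [load 45/90]
  75 → break 6 (new)  [load 75/90]
  25 → break 5  [load 70/90]
  55 → break 7 (new)  [load 55/90]
  85 → break 8 (new)  [load 85/90]
8 commercial breaks opened.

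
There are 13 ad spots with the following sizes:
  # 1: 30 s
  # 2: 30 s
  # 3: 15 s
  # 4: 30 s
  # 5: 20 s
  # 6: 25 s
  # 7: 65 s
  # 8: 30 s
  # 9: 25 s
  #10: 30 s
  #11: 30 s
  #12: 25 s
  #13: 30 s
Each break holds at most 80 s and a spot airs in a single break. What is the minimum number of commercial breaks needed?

Total = 65 + 30 + 30 + 30 + 30 + 30 + 30 + 30 + 25 + 25 + 25 + 20 + 15 = 385 s.
Lower bound: ⌈385/80⌉ = 5 commercial breaks.
A packing using 6 commercial breaks:
  break 1: 65 + 15 = 80
  break 2: 30 + 30 + 20 = 80
  break 3: 30 + 30 = 60
  break 4: 30 + 30 = 60
  break 5: 30 + 25 + 25 = 80
  break 6: 25 = 25
No arrangement into 5 commercial breaks stays within capacity, so 6 is optimal.

6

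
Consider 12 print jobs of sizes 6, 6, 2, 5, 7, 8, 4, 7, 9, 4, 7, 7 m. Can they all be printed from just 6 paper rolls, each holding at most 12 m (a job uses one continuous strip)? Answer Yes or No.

No

Total = 72 m; ⌈72/12⌉ = 6.
The bound of 6 does not rule out 6, but exhaustive search shows no assignment into 6 paper rolls of capacity 12 m exists — the minimum is 7.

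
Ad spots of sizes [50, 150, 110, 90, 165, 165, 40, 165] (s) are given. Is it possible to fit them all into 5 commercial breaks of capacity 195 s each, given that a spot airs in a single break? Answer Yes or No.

No

Total = 935 s; ⌈935/195⌉ = 5.
The bound of 5 does not rule out 5, but exhaustive search shows no assignment into 5 commercial breaks of capacity 195 s exists — the minimum is 6.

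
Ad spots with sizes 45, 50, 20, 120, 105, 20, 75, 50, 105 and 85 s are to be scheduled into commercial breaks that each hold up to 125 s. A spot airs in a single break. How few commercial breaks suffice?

6

Total = 120 + 105 + 105 + 85 + 75 + 50 + 50 + 45 + 20 + 20 = 675 s.
Lower bound: ⌈675/125⌉ = 6 commercial breaks.
A packing using 6 commercial breaks:
  break 1: 120 = 120
  break 2: 105 + 20 = 125
  break 3: 105 + 20 = 125
  break 4: 85 = 85
  break 5: 75 + 50 = 125
  break 6: 50 + 45 = 95
This matches the lower bound, so 6 is optimal.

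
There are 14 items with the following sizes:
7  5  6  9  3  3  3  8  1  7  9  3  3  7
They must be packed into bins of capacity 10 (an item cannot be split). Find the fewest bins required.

8

Total = 9 + 9 + 8 + 7 + 7 + 7 + 6 + 5 + 3 + 3 + 3 + 3 + 3 + 1 = 74.
Lower bound: ⌈74/10⌉ = 8 bins.
A packing using 8 bins:
  bin 1: 9 + 1 = 10
  bin 2: 9 = 9
  bin 3: 8 = 8
  bin 4: 7 + 3 = 10
  bin 5: 7 + 3 = 10
  bin 6: 7 + 3 = 10
  bin 7: 6 + 3 = 9
  bin 8: 5 + 3 = 8
This matches the lower bound, so 8 is optimal.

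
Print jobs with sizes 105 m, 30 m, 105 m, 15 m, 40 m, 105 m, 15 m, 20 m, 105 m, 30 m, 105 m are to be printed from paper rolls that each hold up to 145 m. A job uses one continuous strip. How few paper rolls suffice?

5

Total = 105 + 105 + 105 + 105 + 105 + 40 + 30 + 30 + 20 + 15 + 15 = 675 m.
Lower bound: ⌈675/145⌉ = 5 paper rolls.
A packing using 5 paper rolls:
  roll 1: 105 + 40 = 145
  roll 2: 105 + 30 = 135
  roll 3: 105 + 30 = 135
  roll 4: 105 + 20 + 15 = 140
  roll 5: 105 + 15 = 120
This matches the lower bound, so 5 is optimal.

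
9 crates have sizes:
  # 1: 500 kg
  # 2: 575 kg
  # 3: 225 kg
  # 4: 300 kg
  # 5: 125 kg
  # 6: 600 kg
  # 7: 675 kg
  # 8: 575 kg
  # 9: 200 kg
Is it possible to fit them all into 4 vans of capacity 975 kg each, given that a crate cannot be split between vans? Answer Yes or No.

No

Total = 3775 kg; ⌈3775/975⌉ = 4.
5 crates each exceed half the capacity and cannot share a van, forcing at least 5 vans.
At least 5 vans are required, but only 4 are allowed.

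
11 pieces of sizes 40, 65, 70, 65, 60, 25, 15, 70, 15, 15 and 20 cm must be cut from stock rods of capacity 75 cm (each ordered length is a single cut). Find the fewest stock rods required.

Total = 70 + 70 + 65 + 65 + 60 + 40 + 25 + 20 + 15 + 15 + 15 = 460 cm.
Lower bound: ⌈460/75⌉ = 7 stock rods.
A packing using 7 stock rods:
  stock rod 1: 70 = 70
  stock rod 2: 70 = 70
  stock rod 3: 65 = 65
  stock rod 4: 65 = 65
  stock rod 5: 60 + 15 = 75
  stock rod 6: 40 + 25 = 65
  stock rod 7: 20 + 15 + 15 = 50
This matches the lower bound, so 7 is optimal.

7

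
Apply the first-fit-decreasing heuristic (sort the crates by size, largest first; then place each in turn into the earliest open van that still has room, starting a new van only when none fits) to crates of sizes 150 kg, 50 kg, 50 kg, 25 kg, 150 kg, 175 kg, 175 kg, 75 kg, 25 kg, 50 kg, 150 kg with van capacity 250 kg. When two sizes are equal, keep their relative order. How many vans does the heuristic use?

Sorted descending: 175, 175, 150, 150, 150, 75, 50, 50, 50, 25, 25.
  175 → van 1 (new)  [load 175/250]
  175 → van 2 (new)  [load 175/250]
  150 → van 3 (new)  [load 150/250]
  150 → van 4 (new)  [load 150/250]
  150 → van 5 (new)  [load 150/250]
  75 → van 1  [load 250/250]
  50 → van 2  [load 225/250]
  50 → van 3  [load 200/250]
  50 → van 3  [load 250/250]
  25 → van 2  [load 250/250]
  25 → van 4  [load 175/250]
5 vans opened.

5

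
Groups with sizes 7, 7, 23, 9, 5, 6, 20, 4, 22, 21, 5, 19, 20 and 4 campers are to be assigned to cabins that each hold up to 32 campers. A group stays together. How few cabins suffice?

6

Total = 23 + 22 + 21 + 20 + 20 + 19 + 9 + 7 + 7 + 6 + 5 + 5 + 4 + 4 = 172 campers.
Lower bound: ⌈172/32⌉ = 6 cabins.
A packing using 6 cabins:
  cabin 1: 23 + 9 = 32
  cabin 2: 22 + 7 = 29
  cabin 3: 21 + 7 + 4 = 32
  cabin 4: 20 + 6 + 5 = 31
  cabin 5: 20 + 5 + 4 = 29
  cabin 6: 19 = 19
This matches the lower bound, so 6 is optimal.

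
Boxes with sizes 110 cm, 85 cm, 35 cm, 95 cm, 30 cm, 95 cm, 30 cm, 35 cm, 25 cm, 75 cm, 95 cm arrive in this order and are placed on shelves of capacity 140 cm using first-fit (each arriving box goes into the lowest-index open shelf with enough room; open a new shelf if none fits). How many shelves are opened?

  110 → shelf 1 (new)  [load 110/140]
  85 → shelf 2 (new)  [load 85/140]
  35 → shelf 2  [load 120/140]
  95 → shelf 3 (new)  [load 95/140]
  30 → shelf 1  [load 140/140]
  95 → shelf 4 (new)  [load 95/140]
  30 → shelf 3  [load 125/140]
  35 → shelf 4  [load 130/140]
  25 → shelf 5 (new)  [load 25/140]
  75 → shelf 5  [load 100/140]
  95 → shelf 6 (new)  [load 95/140]
6 shelves opened.

6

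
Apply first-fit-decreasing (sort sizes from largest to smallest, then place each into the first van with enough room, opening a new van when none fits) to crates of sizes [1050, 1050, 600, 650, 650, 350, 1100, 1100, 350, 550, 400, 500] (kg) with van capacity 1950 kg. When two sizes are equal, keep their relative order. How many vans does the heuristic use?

Sorted descending: 1100, 1100, 1050, 1050, 650, 650, 600, 550, 500, 400, 350, 350.
  1100 → van 1 (new)  [load 1100/1950]
  1100 → van 2 (new)  [load 1100/1950]
  1050 → van 3 (new)  [load 1050/1950]
  1050 → van 4 (new)  [load 1050/1950]
  650 → van 1  [load 1750/1950]
  650 → van 2  [load 1750/1950]
  600 → van 3  [load 1650/1950]
  550 → van 4  [load 1600/1950]
  500 → van 5 (new)  [load 500/1950]
  400 → van 5  [load 900/1950]
  350 → van 4  [load 1950/1950]
  350 → van 5  [load 1250/1950]
5 vans opened.

5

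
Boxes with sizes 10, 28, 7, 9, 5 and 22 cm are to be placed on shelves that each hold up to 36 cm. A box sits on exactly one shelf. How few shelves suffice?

3

Total = 28 + 22 + 10 + 9 + 7 + 5 = 81 cm.
Lower bound: ⌈81/36⌉ = 3 shelves.
A packing using 3 shelves:
  shelf 1: 28 + 7 = 35
  shelf 2: 22 + 10 = 32
  shelf 3: 9 + 5 = 14
This matches the lower bound, so 3 is optimal.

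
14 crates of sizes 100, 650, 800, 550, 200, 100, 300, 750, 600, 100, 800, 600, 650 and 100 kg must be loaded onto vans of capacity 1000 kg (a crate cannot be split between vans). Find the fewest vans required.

Total = 800 + 800 + 750 + 650 + 650 + 600 + 600 + 550 + 300 + 200 + 100 + 100 + 100 + 100 = 6300 kg.
Lower bound: ⌈6300/1000⌉ = 7 vans.
Also, 8 crates each exceed 500 kg, and no two of those can share a van, so at least 8 vans are needed.
A packing using 8 vans:
  van 1: 800 + 200 = 1000
  van 2: 800 + 100 + 100 = 1000
  van 3: 750 + 100 + 100 = 950
  van 4: 650 + 300 = 950
  van 5: 650 = 650
  van 6: 600 = 600
  van 7: 600 = 600
  van 8: 550 = 550
This matches the lower bound, so 8 is optimal.

8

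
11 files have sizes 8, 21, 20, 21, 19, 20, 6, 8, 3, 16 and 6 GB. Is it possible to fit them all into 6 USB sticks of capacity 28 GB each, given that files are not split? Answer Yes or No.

A valid assignment using 6 USB sticks:
  USB stick 1: 21 + 6 = 27
  USB stick 2: 21 + 6 = 27
  USB stick 3: 20 + 8 = 28
  USB stick 4: 20 + 8 = 28
  USB stick 5: 19 + 3 = 22
  USB stick 6: 16 = 16
Every load is within 28 GB, so 6 USB sticks suffice.

Yes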